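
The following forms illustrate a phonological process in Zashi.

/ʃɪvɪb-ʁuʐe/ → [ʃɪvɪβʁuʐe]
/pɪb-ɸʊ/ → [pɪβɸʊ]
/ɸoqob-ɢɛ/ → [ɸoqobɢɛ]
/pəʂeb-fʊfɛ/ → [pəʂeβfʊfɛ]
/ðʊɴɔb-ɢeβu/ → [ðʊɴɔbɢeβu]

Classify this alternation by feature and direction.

regressive manner assimilation

The segment that alternates is /b/, which surfaces as [β] when adjacent to /ʁ/.
The change stop → fricative matches the manner of the following /ʁ/, identifying this as manner assimilation.
Place and voice are unchanged, so the assimilation is partial, not total.
Checking the remaining alternations: /b/ → [β] before /ɸ/ (stop → fricative, matching a fricative); /b/ → [β] before /f/ (stop → fricative, matching a fricative) — only manner changes, and always toward the following segment.
Nothing changes in [ɸoqobɢɛ], [ðʊɴɔbɢeβu]: there the adjacent consonants already agree in manner (/b/ and /ɢ/ are both stops; /b/ and /ɢ/ are both stops), so these forms are consistent with the same rule.
The trigger is the following segment, so the direction is regressive (anticipatory).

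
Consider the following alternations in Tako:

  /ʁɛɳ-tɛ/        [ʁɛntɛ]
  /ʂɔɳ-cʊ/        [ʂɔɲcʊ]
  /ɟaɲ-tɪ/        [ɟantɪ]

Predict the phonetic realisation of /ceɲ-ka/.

The data show regressive place assimilation: /ɳ/ → [n] before /t/; /ɳ/ → [ɲ] before /c/; /ɲ/ → [n] before /t/. In each pair only place changes, matching the following consonant, while manner and voice stay constant.
The rule targets /ɲ/ (voiced palatal nasal), which sits before the trigger /k/ (velar).
The voiced velar nasal is [ŋ], so /ɲ/ → [ŋ].

[ceŋka]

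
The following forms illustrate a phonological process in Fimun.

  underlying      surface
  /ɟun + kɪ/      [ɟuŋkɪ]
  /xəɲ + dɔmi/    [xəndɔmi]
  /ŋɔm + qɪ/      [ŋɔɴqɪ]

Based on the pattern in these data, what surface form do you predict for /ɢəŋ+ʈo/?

The data show regressive place assimilation: /n/ → [ŋ] before /k/; /ɲ/ → [n] before /d/; /m/ → [ɴ] before /q/. In each pair only place changes, matching the following consonant, while manner and voice stay constant.
The rule targets /ŋ/ (voiced velar nasal), which sits before the trigger /ʈ/ (retroflex).
Changing only its place to retroflex gives [ɳ] — the voiced retroflex nasal.

[ɢəɳʈo]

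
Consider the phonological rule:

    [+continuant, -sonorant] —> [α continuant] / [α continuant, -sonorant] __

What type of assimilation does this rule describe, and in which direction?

The rule copies [continuant] (continuancy) from the environment onto the target fricatives; since [±continuant] encodes the stop/fricative manner contrast, the assimilating dimension is manner.
The conditioning segment sits to the left of the focus bar, meaning the trigger precedes the segment that changes — progressive assimilation.

progressive manner assimilation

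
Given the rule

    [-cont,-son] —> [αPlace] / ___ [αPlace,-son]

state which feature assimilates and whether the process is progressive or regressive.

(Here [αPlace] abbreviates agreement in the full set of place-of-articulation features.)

The shared variable α links the value of the place features (abbreviated [Place]) on the target to the same value on the neighbouring segment, so place is the feature that assimilates.
The conditioning segment sits to the right of the focus bar, meaning the trigger follows the segment that changes — regressive assimilation.

regressive place assimilation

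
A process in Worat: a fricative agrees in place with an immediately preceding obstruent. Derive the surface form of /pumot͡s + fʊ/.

/f/ is a voiceless labiodental fricative. The preceding trigger /t͡s/ is alveolar, so /f/ must become alveolar as well.
The voiceless alveolar fricative is [s], so /f/ → [s].

[pumot͡ssʊ]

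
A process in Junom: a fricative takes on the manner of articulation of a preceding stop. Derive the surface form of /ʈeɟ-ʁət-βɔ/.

The rule targets /ʁ/ (voiced uvular fricative), which sits after the trigger /ɟ/ (stop).
A voiced uvular stop is [ɢ], so the surface segment is [ɢ].
At the second juncture, /β/ likewise becomes [b] adjacent to /t/.

[ʈeɟɢətbɔ]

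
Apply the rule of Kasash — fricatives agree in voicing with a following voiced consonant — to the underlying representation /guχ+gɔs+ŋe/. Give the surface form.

[guʁgɔzŋe]

/χ/ is a voiceless uvular fricative. The following trigger /g/ is voiced, so /χ/ must become voiced as well.
Changing only its voicing to voiced gives [ʁ] — the voiced uvular fricative.
The same rule applies at the second boundary: /s/ → [z] next to /ŋ/.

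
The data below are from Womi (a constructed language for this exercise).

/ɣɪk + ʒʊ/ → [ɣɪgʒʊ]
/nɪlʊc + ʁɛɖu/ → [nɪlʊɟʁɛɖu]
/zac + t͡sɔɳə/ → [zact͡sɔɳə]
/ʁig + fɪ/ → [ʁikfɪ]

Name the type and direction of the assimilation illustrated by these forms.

Comparing underlying and surface forms, /k/ → [g] is the alternation; the neighbouring /ʒ/ is constant.
/k/ is voiceless while /ʒ/ is voiced; the output [g] is voiced, matching the trigger — so the feature that spreads is voicing.
Place and manner are unchanged, so the assimilation is partial, not total.
The same holds elsewhere in the data: /c/ → [ɟ] before /ʁ/ (voiceless → voiced, matching voiced); /g/ → [k] before /f/ (voiced → voiceless, matching voiceless) — only voicing changes, and always toward the following segment.
Nothing changes in [zact͡sɔɳə]: there the adjacent consonants already agree in voicing (/c/ and /t͡s/ are both voiceless), so this form is consistent with the same rule.
Since the segment that changes precedes the conditioning segment, the assimilation is regressive.

regressive voicing assimilation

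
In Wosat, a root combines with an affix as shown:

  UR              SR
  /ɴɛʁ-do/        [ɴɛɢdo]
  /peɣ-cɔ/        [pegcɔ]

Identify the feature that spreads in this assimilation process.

The segment that alternates is /ʁ/, which surfaces as [ɢ] when adjacent to /d/.
/ʁ/ is a fricative while /d/ is a stop; the output [ɢ] is a stop, matching the trigger — so the feature that spreads is manner.
The same holds elsewhere in the data: /ɣ/ → [g] before /c/ (fricative → stop, matching a stop) — only manner changes, and always toward the following segment.

manner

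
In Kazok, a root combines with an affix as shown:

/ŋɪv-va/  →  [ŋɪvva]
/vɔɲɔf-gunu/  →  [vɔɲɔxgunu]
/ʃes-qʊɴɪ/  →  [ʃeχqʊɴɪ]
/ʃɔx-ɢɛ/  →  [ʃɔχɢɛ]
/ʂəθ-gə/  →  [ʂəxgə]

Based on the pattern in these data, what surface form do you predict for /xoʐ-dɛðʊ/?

[xozdɛðʊ]

The data show regressive place assimilation: /f/ → [x] before /g/; /s/ → [χ] before /q/; /x/ → [χ] before /ɢ/; /θ/ → [x] before /g/. In each pair only place changes, matching the following consonant, while manner and voice stay constant.
No alternation appears in [ŋɪvva]: there the adjacent consonants already agree in place (/v/ and /v/ are both labiodental), so this form is consistent with the same rule.
/ʐ/ is a voiced retroflex fricative. The following trigger /d/ is alveolar, so /ʐ/ must become alveolar as well.
A voiced alveolar fricative is [z], so the surface segment is [z].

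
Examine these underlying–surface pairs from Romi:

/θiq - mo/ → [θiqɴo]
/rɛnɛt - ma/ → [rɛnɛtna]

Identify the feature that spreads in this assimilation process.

place

Comparing underlying and surface forms, /m/ → [ɴ] is the alternation; the neighbouring /q/ is constant.
/m/ is bilabial while /q/ is uvular; the output [ɴ] is uvular, matching the trigger — so the feature that spreads is place.
The other alternating form patterns the same way: /m/ → [n] after /t/ (bilabial → alveolar, matching alveolar) — only place changes, and always toward the preceding segment.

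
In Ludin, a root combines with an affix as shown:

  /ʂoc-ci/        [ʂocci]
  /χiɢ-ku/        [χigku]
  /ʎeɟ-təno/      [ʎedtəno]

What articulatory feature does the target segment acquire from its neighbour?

place

The segment that alternates is /ɢ/, which surfaces as [g] when adjacent to /k/.
The change uvular → velar matches the place of the following /k/, identifying this as place assimilation.
The other alternating form patterns the same way: /ɟ/ → [d] before /t/ (palatal → alveolar, matching alveolar) — only place changes, and always toward the following segment.
Nothing changes in [ʂocci]: there the adjacent consonants already agree in place (/c/ and /c/ are both palatal), so this form is consistent with the same rule.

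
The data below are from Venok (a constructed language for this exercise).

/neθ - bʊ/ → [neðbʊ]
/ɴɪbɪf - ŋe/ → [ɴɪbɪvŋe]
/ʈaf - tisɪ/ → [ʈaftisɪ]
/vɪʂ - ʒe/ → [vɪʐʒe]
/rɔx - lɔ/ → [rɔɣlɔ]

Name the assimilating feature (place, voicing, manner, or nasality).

voicing

The segment that alternates is /θ/, which surfaces as [ð] when adjacent to /b/.
/θ/ is voiceless while /b/ is voiced; the output [ð] is voiced, matching the trigger — so the feature that spreads is voicing.
Checking the remaining alternations: /f/ → [v] before /ŋ/ (voiceless → voiced, matching voiced); /ʂ/ → [ʐ] before /ʒ/ (voiceless → voiced, matching voiced); /x/ → [ɣ] before /l/ (voiceless → voiced, matching voiced) — only voicing changes, and always toward the following segment.
Nothing changes in [ʈaftisɪ]: there the adjacent consonants already agree in voicing (/f/ and /t/ are both voiceless), so this form is consistent with the same rule.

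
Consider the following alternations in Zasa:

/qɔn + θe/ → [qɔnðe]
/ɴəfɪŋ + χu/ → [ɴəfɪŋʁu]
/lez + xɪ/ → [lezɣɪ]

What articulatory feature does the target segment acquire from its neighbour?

voicing

Comparing underlying and surface forms, /θ/ → [ð] is the alternation; the neighbouring /n/ is constant.
/θ/ is voiceless while /n/ is voiced; the output [ð] is voiced, matching the trigger — so the feature that spreads is voicing.
The same holds elsewhere in the data: /χ/ → [ʁ] after /ŋ/ (voiceless → voiced, matching voiced); /x/ → [ɣ] after /z/ (voiceless → voiced, matching voiced) — only voicing changes, and always toward the preceding segment.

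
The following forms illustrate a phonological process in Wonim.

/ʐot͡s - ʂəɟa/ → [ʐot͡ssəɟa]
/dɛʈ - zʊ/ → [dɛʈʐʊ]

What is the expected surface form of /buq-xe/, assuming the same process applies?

[buqχe]

The data show progressive place assimilation: /ʂ/ → [s] after /t͡s/; /z/ → [ʐ] after /ʈ/. In each pair only place changes, matching the preceding consonant, while manner and voice stay constant.
/x/ is a voiceless velar fricative. The preceding trigger /q/ is uvular, so /x/ must become uvular as well.
The voiceless uvular fricative is [χ], so /x/ → [χ].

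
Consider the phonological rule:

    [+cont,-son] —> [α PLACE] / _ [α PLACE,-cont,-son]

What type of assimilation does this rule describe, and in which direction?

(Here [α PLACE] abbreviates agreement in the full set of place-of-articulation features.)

The shared variable α links the value of the place features (abbreviated [PLACE]) on the target to the same value on the neighbouring segment, so place is the feature that assimilates.
Since the environment is written after the underscore, the trigger follows the target; the direction is regressive.

regressive place assimilation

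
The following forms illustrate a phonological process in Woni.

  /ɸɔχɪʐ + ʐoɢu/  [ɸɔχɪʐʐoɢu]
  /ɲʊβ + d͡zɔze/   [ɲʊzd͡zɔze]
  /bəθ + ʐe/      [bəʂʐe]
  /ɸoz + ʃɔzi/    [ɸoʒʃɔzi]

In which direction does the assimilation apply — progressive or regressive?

regressive

Comparing underlying and surface forms, /β/ → [z] is the alternation; the neighbouring /d͡z/ is constant.
The change bilabial → alveolar matches the place of the following /d͡z/, identifying this as place assimilation.
Checking the remaining alternations: /θ/ → [ʂ] before /ʐ/ (dental → retroflex, matching retroflex); /z/ → [ʒ] before /ʃ/ (alveolar → postalveolar, matching postalveolar) — only place changes, and always toward the following segment.
Nothing changes in [ɸɔχɪʐʐoɢu]: there the adjacent consonants already agree in place (/ʐ/ and /ʐ/ are both retroflex), so this form is consistent with the same rule.
Since the segment that changes precedes the conditioning segment, the assimilation is regressive.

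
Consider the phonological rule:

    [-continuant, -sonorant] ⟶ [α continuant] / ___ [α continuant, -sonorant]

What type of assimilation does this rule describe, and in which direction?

The rule copies [continuant] (continuancy) from the environment onto the target stops; since [±continuant] encodes the stop/fricative manner contrast, the assimilating dimension is manner.
The conditioning segment sits to the right of the focus bar, meaning the trigger follows the segment that changes — regressive assimilation.

regressive manner assimilation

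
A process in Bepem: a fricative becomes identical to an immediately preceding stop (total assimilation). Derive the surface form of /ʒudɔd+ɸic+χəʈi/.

/ɸ/ is the segment targeted by the rule; it sits immediately after /d/, so it assimilates completely and surfaces as [d].
The same rule applies at the second boundary: /χ/ → [c] next to /c/.

[ʒudɔddiccəʈi]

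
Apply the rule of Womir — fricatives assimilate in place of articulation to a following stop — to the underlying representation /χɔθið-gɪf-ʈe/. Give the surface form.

[χɔθiɣgɪʂʈe]

The rule targets /ð/ (voiced dental fricative), which sits before the trigger /g/ (velar).
Changing only its place to velar gives [ɣ] — the voiced velar fricative.
At the second juncture, /f/ likewise becomes [ʂ] adjacent to /ʈ/.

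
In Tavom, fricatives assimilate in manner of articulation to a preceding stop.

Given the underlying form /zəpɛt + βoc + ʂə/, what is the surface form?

The rule targets /β/ (voiced bilabial fricative), which sits after the trigger /t/ (stop).
The voiced bilabial stop is [b], so /β/ → [b].
At the second juncture, /ʂ/ likewise becomes [ʈ] adjacent to /c/.

[zəpɛtbocʈə]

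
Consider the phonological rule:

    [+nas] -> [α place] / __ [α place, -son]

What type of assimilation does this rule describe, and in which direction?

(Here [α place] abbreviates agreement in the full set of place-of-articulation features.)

regressive place assimilation

The rule copies the place features (abbreviated [place]) from the environment onto the target, so the assimilating feature is place.
Since the environment is written after the underscore, the trigger follows the target; the direction is regressive.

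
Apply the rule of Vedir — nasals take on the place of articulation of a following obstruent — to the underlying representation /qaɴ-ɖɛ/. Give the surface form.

/ɴ/ is a voiced uvular nasal. The following trigger /ɖ/ is retroflex, so /ɴ/ must become retroflex as well.
A voiced retroflex nasal is [ɳ], so the surface segment is [ɳ].

[qaɳɖɛ]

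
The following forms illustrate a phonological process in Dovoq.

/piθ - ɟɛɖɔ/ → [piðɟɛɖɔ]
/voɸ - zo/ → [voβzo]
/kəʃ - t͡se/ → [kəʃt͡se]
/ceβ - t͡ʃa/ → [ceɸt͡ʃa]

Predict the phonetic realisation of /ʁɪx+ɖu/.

The data show regressive voicing assimilation: /θ/ → [ð] before /ɟ/; /ɸ/ → [β] before /z/; /β/ → [ɸ] before /t͡ʃ/. In each pair only voicing changes, matching the following consonant, while place and manner stay constant.
Nothing changes in [kəʃt͡se]: there the adjacent consonants already agree in voicing (/ʃ/ and /t͡s/ are both voiceless), so this form is consistent with the same rule.
The rule targets /x/ (voiceless velar fricative), which sits before the trigger /ɖ/ (voiced).
The voiced velar fricative is [ɣ], so /x/ → [ɣ].

[ʁɪɣɖu]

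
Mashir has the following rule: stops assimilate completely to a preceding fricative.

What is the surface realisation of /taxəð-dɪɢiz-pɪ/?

/d/ is the segment targeted by the rule; it sits immediately after /ð/, so it assimilates completely and surfaces as [ð].
The same rule applies at the second boundary: /p/ → [z] next to /z/.

[taxəððɪɢizzɪ]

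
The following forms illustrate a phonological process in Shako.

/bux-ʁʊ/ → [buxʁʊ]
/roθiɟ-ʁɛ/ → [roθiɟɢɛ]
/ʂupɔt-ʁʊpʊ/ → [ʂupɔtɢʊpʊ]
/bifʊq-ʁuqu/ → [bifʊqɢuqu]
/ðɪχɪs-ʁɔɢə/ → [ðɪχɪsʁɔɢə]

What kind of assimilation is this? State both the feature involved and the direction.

progressive manner assimilation

The segment that alternates is /ʁ/, which surfaces as [ɢ] when adjacent to /ɟ/.
The change fricative → stop matches the manner of the preceding /ɟ/, identifying this as manner assimilation.
Place and voice are unchanged, so the assimilation is partial, not total.
The other alternating forms pattern the same way: /ʁ/ → [ɢ] after /t/ (fricative → stop, matching a stop); /ʁ/ → [ɢ] after /q/ (fricative → stop, matching a stop) — only manner changes, and always toward the preceding segment.
No alternation appears in [buxʁʊ], [ðɪχɪsʁɔɢə]: there the adjacent consonants already agree in manner (/ʁ/ and /x/ are both fricatives; /ʁ/ and /s/ are both fricatives), so these forms are consistent with the same rule.
Since the segment that changes follows the conditioning segment, the assimilation is progressive.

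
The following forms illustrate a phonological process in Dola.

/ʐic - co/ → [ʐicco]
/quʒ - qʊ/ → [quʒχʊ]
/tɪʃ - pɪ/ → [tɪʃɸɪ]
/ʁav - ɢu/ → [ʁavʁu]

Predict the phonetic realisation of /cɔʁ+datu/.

The data show progressive manner assimilation: /q/ → [χ] after /ʒ/; /p/ → [ɸ] after /ʃ/; /ɢ/ → [ʁ] after /v/. In each pair only manner changes, matching the preceding consonant, while place and voice stay constant.
No alternation appears in [ʐicco]: there the adjacent consonants already agree in manner (/c/ and /c/ are both stops), so this form is consistent with the same rule.
The rule targets /d/ (voiced alveolar stop), which sits after the trigger /ʁ/ (fricative).
The voiced alveolar fricative is [z], so /d/ → [z].

[cɔʁzatu]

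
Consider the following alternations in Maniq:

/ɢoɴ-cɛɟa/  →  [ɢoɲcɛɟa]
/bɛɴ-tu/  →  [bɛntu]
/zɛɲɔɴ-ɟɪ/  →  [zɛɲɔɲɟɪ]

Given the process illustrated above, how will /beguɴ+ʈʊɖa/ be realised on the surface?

The data show regressive place assimilation: /ɴ/ → [ɲ] before /c/; /ɴ/ → [n] before /t/; /ɴ/ → [ɲ] before /ɟ/. In each pair only place changes, matching the following consonant, while manner and voice stay constant.
/ɴ/ is a voiced uvular nasal. The following trigger /ʈ/ is retroflex, so /ɴ/ must become retroflex as well.
The voiced retroflex nasal is [ɳ], so /ɴ/ → [ɳ].

[beguɳʈʊɖa]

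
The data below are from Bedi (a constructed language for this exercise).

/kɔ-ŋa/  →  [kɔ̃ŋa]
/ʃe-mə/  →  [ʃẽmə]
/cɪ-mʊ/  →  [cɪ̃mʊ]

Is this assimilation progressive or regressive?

regressive

The vowel /ɔ/ surfaces as nasalised [ɔ̃] next to the following nasal /ŋ/ — it has acquired the [+nasal] feature of its neighbour.
The other forms show the same pattern: /e/ → [ẽ] before /m/; /ɪ/ → [ɪ̃] before /m/ — each time a vowel is nasalised next to a following nasal.
Because the conditioning nasal is to the right of the vowel that changes, the process is regressive (anticipatory).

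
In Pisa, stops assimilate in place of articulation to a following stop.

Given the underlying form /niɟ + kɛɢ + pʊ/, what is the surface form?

The rule targets /ɟ/ (voiced palatal stop), which sits before the trigger /k/ (velar).
Changing only its place to velar gives [g] — the voiced velar stop.
The same rule applies at the second boundary: /ɢ/ → [b] next to /p/.

[nigkɛbpʊ]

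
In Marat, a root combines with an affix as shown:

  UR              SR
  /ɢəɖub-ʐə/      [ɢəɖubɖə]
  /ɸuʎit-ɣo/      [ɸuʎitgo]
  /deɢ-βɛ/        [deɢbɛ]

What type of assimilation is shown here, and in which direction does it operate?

progressive manner assimilation

The segment that alternates is /ʐ/, which surfaces as [ɖ] when adjacent to /b/.
The change fricative → stop matches the manner of the preceding /b/, identifying this as manner assimilation.
Place and voice are unchanged, so the assimilation is partial, not total.
Checking the remaining alternations: /ɣ/ → [g] after /t/ (fricative → stop, matching a stop); /β/ → [b] after /ɢ/ (fricative → stop, matching a stop) — only manner changes, and always toward the preceding segment.
The trigger is the preceding segment, so the direction is progressive (perseverative).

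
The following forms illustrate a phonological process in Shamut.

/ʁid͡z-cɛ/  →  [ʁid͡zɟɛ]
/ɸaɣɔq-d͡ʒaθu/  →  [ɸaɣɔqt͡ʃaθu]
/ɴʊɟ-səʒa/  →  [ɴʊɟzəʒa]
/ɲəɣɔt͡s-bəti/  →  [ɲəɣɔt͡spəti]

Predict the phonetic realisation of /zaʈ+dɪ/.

[zaʈtɪ]

The data show progressive voicing assimilation: /c/ → [ɟ] after /d͡z/; /d͡ʒ/ → [t͡ʃ] after /q/; /s/ → [z] after /ɟ/; /b/ → [p] after /t͡s/. In each pair only voicing changes, matching the preceding consonant, while place and manner stay constant.
The rule targets /d/ (voiced alveolar stop), which sits after the trigger /ʈ/ (voiceless).
Changing only its voicing to voiceless gives [t] — the voiceless alveolar stop.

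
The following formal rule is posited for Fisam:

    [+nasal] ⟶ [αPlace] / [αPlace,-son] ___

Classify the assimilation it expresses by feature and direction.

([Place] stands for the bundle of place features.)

The rule copies the place features (abbreviated [Place]) from the environment onto the target, so the assimilating feature is place.
The conditioning segment sits to the left of the focus bar, meaning the trigger precedes the segment that changes — progressive assimilation.

progressive place assimilation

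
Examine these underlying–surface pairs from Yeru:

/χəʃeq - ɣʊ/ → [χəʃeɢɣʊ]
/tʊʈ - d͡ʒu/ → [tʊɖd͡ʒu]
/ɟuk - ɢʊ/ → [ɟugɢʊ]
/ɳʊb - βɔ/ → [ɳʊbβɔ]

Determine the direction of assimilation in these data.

Comparing underlying and surface forms, /q/ → [ɢ] is the alternation; the neighbouring /ɣ/ is constant.
The change voiceless → voiced matches the voicing of the following /ɣ/, identifying this as voicing assimilation.
The other alternating forms pattern the same way: /ʈ/ → [ɖ] before /d͡ʒ/ (voiceless → voiced, matching voiced); /k/ → [g] before /ɢ/ (voiceless → voiced, matching voiced) — only voicing changes, and always toward the following segment.
Nothing changes in [ɳʊbβɔ]: there the adjacent consonants already agree in voicing (/b/ and /β/ are both voiced), so this form is consistent with the same rule.
The trigger is the following segment, so the direction is regressive (anticipatory).

regressive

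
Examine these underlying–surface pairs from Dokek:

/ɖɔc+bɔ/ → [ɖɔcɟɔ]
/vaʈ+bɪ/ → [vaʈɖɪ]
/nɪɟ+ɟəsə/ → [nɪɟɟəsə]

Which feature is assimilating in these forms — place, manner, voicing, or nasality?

place

Underlying /b/ is realised as [ɟ] next to /c/; /c/ itself does not change.
The change bilabial → palatal matches the place of the preceding /c/, identifying this as place assimilation.
The same holds elsewhere in the data: /b/ → [ɖ] after /ʈ/ (bilabial → retroflex, matching retroflex) — only place changes, and always toward the preceding segment.
Nothing changes in [nɪɟɟəsə]: there the adjacent consonants already agree in place (/ɟ/ and /ɟ/ are both palatal), so this form is consistent with the same rule.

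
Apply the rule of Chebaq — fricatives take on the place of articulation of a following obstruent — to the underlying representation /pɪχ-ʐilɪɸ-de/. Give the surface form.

The rule targets /χ/ (voiceless uvular fricative), which sits before the trigger /ʐ/ (retroflex).
A voiceless retroflex fricative is [ʂ], so the surface segment is [ʂ].
The same rule applies at the second boundary: /ɸ/ → [s] next to /d/.

[pɪʂʐilɪsde]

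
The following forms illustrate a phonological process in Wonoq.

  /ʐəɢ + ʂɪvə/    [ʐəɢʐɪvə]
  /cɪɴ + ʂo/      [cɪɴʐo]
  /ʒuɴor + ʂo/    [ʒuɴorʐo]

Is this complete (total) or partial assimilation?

partial assimilation

Underlying /ʂ/ is realised as [ʐ] next to /ɢ/; /ɢ/ itself does not change.
/ʂ/ is voiceless while /ɢ/ is voiced; the output [ʐ] is voiced, matching the trigger — so the feature that spreads is voicing.
Place and manner are unchanged, so the assimilation is partial, not total.
The same holds elsewhere in the data: /ʂ/ → [ʐ] after /ɴ/ (voiceless → voiced, matching voiced); /ʂ/ → [ʐ] after /r/ (voiceless → voiced, matching voiced) — only voicing changes, and always toward the preceding segment.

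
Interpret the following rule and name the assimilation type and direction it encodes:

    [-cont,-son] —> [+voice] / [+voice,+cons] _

The target ([-cont,-son], stops) acquires [+voice] next to a voiced consonant ([+voice,+cons]) — it takes on the voicing of its neighbour, so the feature that spreads is voicing.
Since the environment is written before the underscore, the trigger precedes the target; the direction is progressive.

progressive voicing assimilation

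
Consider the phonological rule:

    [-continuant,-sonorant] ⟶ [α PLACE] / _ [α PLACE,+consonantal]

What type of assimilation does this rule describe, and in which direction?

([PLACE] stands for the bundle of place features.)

regressive place assimilation

The shared variable α links the value of the place features (abbreviated [PLACE]) on the target to the same value on the neighbouring segment, so place is the feature that assimilates.
Since the environment is written after the underscore, the trigger follows the target; the direction is regressive.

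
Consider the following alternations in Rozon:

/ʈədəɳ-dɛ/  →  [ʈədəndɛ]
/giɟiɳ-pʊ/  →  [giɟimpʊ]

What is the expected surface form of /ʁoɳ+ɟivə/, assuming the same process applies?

The data show regressive place assimilation: /ɳ/ → [n] before /d/; /ɳ/ → [m] before /p/. In each pair only place changes, matching the following consonant, while manner and voice stay constant.
/ɳ/ is a voiced retroflex nasal. The following trigger /ɟ/ is palatal, so /ɳ/ must become palatal as well.
The voiced palatal nasal is [ɲ], so /ɳ/ → [ɲ].

[ʁoɲɟivə]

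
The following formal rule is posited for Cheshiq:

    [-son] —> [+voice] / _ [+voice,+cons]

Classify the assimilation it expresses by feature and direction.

The target ([-son], obstruents) acquires [+voice] next to a voiced consonant ([+voice,+cons]) — it takes on the voicing of its neighbour, so the feature that spreads is voicing.
The conditioning segment sits to the right of the focus bar, meaning the trigger follows the segment that changes — regressive assimilation.

regressive voicing assimilation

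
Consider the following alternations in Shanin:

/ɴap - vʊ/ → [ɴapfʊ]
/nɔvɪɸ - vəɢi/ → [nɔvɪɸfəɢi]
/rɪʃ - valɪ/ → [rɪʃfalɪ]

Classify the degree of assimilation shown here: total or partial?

Comparing underlying and surface forms, /v/ → [f] is the alternation; the neighbouring /p/ is constant.
The change voiced → voiceless matches the voicing of the preceding /p/, identifying this as voicing assimilation.
Place and manner are unchanged, so the assimilation is partial, not total.
The other alternating forms pattern the same way: /v/ → [f] after /ɸ/ (voiced → voiceless, matching voiceless); /v/ → [f] after /ʃ/ (voiced → voiceless, matching voiceless) — only voicing changes, and always toward the preceding segment.

partial assimilation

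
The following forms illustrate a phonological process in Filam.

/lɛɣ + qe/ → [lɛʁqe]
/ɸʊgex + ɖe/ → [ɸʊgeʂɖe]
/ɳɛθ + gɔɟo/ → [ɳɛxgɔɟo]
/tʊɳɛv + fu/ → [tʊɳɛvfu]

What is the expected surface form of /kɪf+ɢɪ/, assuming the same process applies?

The data show regressive place assimilation: /ɣ/ → [ʁ] before /q/; /x/ → [ʂ] before /ɖ/; /θ/ → [x] before /g/. In each pair only place changes, matching the following consonant, while manner and voice stay constant.
No alternation appears in [tʊɳɛvfu]: there the adjacent consonants already agree in place (/v/ and /f/ are both labiodental), so this form is consistent with the same rule.
The rule targets /f/ (voiceless labiodental fricative), which sits before the trigger /ɢ/ (uvular).
A voiceless uvular fricative is [χ], so the surface segment is [χ].

[kɪχɢɪ]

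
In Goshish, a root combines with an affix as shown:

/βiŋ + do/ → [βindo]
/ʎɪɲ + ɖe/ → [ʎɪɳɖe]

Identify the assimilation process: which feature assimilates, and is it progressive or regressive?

regressive place assimilation

The segment that alternates is /ŋ/, which surfaces as [n] when adjacent to /d/.
The change velar → alveolar matches the place of the following /d/, identifying this as place assimilation.
Manner and voice are unchanged, so the assimilation is partial, not total.
The same holds elsewhere in the data: /ɲ/ → [ɳ] before /ɖ/ (palatal → retroflex, matching retroflex) — only place changes, and always toward the following segment.
The trigger is the following segment, so the direction is regressive (anticipatory).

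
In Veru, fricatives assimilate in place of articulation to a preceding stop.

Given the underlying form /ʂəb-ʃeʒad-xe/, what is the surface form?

[ʂəbɸeʒadse]

/ʃ/ is a voiceless postalveolar fricative. The preceding trigger /b/ is bilabial, so /ʃ/ must become bilabial as well.
A voiceless bilabial fricative is [ɸ], so the surface segment is [ɸ].
At the second juncture, /x/ likewise becomes [s] adjacent to /d/.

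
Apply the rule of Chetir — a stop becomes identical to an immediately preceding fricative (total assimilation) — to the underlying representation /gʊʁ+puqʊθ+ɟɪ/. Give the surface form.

/p/ is the segment targeted by the rule; it sits immediately after /ʁ/, so it assimilates completely and surfaces as [ʁ].
At the second juncture, /ɟ/ likewise becomes [θ] adjacent to /θ/.

[gʊʁʁuqʊθθɪ]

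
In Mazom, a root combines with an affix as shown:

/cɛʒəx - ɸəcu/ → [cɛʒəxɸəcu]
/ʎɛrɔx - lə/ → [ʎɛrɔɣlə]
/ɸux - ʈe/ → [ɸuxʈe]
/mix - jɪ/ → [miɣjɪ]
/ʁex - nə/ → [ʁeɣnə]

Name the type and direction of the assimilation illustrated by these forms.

The segment that alternates is /x/, which surfaces as [ɣ] when adjacent to /l/.
The change voiceless → voiced matches the voicing of the following /l/, identifying this as voicing assimilation.
Place and manner are unchanged, so the assimilation is partial, not total.
The same holds elsewhere in the data: /x/ → [ɣ] before /j/ (voiceless → voiced, matching voiced); /x/ → [ɣ] before /n/ (voiceless → voiced, matching voiced) — only voicing changes, and always toward the following segment.
Nothing changes in [cɛʒəxɸəcu], [ɸuxʈe]: there the adjacent consonants already agree in voicing (/x/ and /ɸ/ are both voiceless; /x/ and /ʈ/ are both voiceless), so these forms are consistent with the same rule.
Since the segment that changes precedes the conditioning segment, the assimilation is regressive.

regressive voicing assimilation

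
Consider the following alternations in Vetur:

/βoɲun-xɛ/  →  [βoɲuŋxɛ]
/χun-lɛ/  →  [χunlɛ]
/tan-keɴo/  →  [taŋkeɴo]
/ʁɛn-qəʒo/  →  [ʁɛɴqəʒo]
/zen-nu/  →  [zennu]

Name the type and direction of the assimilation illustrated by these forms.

regressive place assimilation

The segment that alternates is /n/, which surfaces as [ŋ] when adjacent to /x/.
/n/ is alveolar while /x/ is velar; the output [ŋ] is velar, matching the trigger — so the feature that spreads is place.
Manner and voice are unchanged, so the assimilation is partial, not total.
The other alternating forms pattern the same way: /n/ → [ŋ] before /k/ (alveolar → velar, matching velar); /n/ → [ɴ] before /q/ (alveolar → uvular, matching uvular) — only place changes, and always toward the following segment.
No alternation appears in [χunlɛ], [zennu]: there the adjacent consonants already agree in place (/n/ and /l/ are both alveolar; /n/ and /n/ are both alveolar), so these forms are consistent with the same rule.
Since the segment that changes precedes the conditioning segment, the assimilation is regressive.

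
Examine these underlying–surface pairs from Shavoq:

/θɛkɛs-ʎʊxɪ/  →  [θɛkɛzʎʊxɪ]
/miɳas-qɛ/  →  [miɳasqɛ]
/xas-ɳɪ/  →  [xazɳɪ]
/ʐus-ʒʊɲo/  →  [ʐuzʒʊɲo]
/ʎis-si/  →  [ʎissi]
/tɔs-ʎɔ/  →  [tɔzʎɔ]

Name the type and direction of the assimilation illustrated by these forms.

regressive voicing assimilation

Comparing underlying and surface forms, /s/ → [z] is the alternation; the neighbouring /ʎ/ is constant.
The change voiceless → voiced matches the voicing of the following /ʎ/, identifying this as voicing assimilation.
Place and manner are unchanged, so the assimilation is partial, not total.
The other alternating forms pattern the same way: /s/ → [z] before /ɳ/ (voiceless → voiced, matching voiced); /s/ → [z] before /ʒ/ (voiceless → voiced, matching voiced) — only voicing changes, and always toward the following segment.
No alternation appears in [miɳasqɛ], [ʎissi]: there the adjacent consonants already agree in voicing (/s/ and /q/ are both voiceless; /s/ and /s/ are both voiceless), so these forms are consistent with the same rule.
Since the segment that changes precedes the conditioning segment, the assimilation is regressive.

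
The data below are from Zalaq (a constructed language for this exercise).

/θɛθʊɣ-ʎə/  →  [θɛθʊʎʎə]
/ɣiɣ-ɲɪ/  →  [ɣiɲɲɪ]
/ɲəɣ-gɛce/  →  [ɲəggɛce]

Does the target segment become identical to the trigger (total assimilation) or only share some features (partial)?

The segment that alternates is /ɣ/, which surfaces as [ʎ] when adjacent to /ʎ/.
The output [ʎ] is identical to the trigger /ʎ/ — every feature (place, manner, voicing) has been copied — so this is total assimilation.
The remaining alternations confirm this: /ɣ/ → [ɲ] before /ɲ/; /ɣ/ → [g] before /g/ — in each case the output is a copy of the following consonant.

total assimilation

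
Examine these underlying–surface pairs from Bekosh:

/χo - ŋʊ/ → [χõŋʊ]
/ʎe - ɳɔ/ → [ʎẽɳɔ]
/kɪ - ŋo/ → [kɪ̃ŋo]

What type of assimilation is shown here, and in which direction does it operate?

The vowel /o/ surfaces as nasalised [õ] next to the following nasal /ŋ/ — it has acquired the [+nasal] feature of its neighbour.
The other forms show the same pattern: /e/ → [ẽ] before /ɳ/; /ɪ/ → [ɪ̃] before /ŋ/ — each time a vowel is nasalised next to a following nasal.
Because the conditioning nasal is to the right of the vowel that changes, the process is regressive (anticipatory).

regressive nasality assimilation (vowel nasalisation)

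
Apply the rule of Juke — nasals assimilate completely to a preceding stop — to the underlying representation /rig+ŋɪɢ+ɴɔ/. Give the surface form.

/ŋ/ is the segment targeted by the rule; it sits immediately after /g/, so it assimilates completely and surfaces as [g].
The same rule applies at the second boundary: /ɴ/ → [ɢ] next to /ɢ/.

[riggɪɢɢɔ]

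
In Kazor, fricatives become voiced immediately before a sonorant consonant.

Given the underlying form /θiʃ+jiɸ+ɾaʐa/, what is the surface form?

The rule targets /ʃ/ (voiceless postalveolar fricative), which sits before the trigger /j/ (voiced).
A voiced postalveolar fricative is [ʒ], so the surface segment is [ʒ].
The same rule applies at the second boundary: /ɸ/ → [β] next to /ɾ/.

[θiʒjiβɾaʐa]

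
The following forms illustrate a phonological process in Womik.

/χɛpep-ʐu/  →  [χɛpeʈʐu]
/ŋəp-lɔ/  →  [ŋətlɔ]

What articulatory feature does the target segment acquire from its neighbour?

The segment that alternates is /p/, which surfaces as [ʈ] when adjacent to /ʐ/.
/p/ is bilabial while /ʐ/ is retroflex; the output [ʈ] is retroflex, matching the trigger — so the feature that spreads is place.
The other alternating form patterns the same way: /p/ → [t] before /l/ (bilabial → alveolar, matching alveolar) — only place changes, and always toward the following segment.

place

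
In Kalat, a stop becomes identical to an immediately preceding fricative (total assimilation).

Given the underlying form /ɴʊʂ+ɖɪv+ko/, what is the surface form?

[ɴʊʂʂɪvvo]

/ɖ/ is the segment targeted by the rule; it sits immediately after /ʂ/, so it assimilates completely and surfaces as [ʂ].
At the second juncture, /k/ likewise becomes [v] adjacent to /v/.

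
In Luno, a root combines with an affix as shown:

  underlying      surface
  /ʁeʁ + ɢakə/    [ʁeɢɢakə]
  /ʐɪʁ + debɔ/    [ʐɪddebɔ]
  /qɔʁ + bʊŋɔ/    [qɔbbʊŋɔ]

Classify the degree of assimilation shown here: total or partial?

total assimilation

Comparing underlying and surface forms, /ʁ/ → [d] is the alternation; the neighbouring /d/ is constant.
The output [d] is identical to the trigger /d/ — every feature (place, manner, voicing) has been copied — so this is total assimilation.
The remaining alternations confirm this: /ʁ/ → [ɢ] before /ɢ/; /ʁ/ → [b] before /b/ — in each case the output is a copy of the following consonant.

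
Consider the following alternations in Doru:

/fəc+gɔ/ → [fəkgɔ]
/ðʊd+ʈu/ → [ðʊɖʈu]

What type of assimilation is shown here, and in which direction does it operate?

regressive place assimilation

Underlying /c/ is realised as [k] next to /g/; /g/ itself does not change.
The change palatal → velar matches the place of the following /g/, identifying this as place assimilation.
Manner and voice are unchanged, so the assimilation is partial, not total.
Checking the remaining alternation: /d/ → [ɖ] before /ʈ/ (alveolar → retroflex, matching retroflex) — only place changes, and always toward the following segment.
The trigger is the following segment, so the direction is regressive (anticipatory).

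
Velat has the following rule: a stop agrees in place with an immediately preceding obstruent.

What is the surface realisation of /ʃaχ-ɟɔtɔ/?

[ʃaχɢɔtɔ]

/ɟ/ is a voiced palatal stop. The preceding trigger /χ/ is uvular, so /ɟ/ must become uvular as well.
A voiced uvular stop is [ɢ], so the surface segment is [ɢ].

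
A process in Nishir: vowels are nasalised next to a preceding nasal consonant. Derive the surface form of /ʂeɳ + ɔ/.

/ɔ/ sits next to the nasal /ɳ/ and is therefore nasalised to [ɔ̃].

[ʂeɳɔ̃]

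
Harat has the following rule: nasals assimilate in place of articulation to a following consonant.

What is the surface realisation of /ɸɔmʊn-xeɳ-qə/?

[ɸɔmʊŋxeɴqə]

/n/ is a voiced alveolar nasal. The following trigger /x/ is velar, so /n/ must become velar as well.
A voiced velar nasal is [ŋ], so the surface segment is [ŋ].
The same rule applies at the second boundary: /ɳ/ → [ɴ] next to /q/.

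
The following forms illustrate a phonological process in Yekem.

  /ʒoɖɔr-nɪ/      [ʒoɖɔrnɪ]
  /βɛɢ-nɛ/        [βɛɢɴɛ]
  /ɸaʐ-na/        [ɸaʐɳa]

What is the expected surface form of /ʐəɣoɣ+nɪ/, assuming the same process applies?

[ʐəɣoɣŋɪ]

The data show progressive place assimilation: /n/ → [ɴ] after /ɢ/; /n/ → [ɳ] after /ʐ/. In each pair only place changes, matching the preceding consonant, while manner and voice stay constant.
No alternation appears in [ʒoɖɔrnɪ]: there the adjacent consonants already agree in place (/n/ and /r/ are both alveolar), so this form is consistent with the same rule.
The rule targets /n/ (voiced alveolar nasal), which sits after the trigger /ɣ/ (velar).
A voiced velar nasal is [ŋ], so the surface segment is [ŋ].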